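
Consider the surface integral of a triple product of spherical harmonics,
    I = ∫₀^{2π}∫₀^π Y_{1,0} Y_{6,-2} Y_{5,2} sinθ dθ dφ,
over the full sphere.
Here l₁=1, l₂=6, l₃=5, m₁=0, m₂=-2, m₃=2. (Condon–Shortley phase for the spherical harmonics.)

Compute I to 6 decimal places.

0.231133

Rules hold: Σm=0, L=12 even, 5≤5≤7.
N = 3·13·11 = 429
Δ = 2!·0!·10!/13! = 1/858
Racah Σ t=1..1: t=1:−1/14400 = -1/14400
⇒ 3j(1 6 5; 0 0 0)² = 6/143, sgn +1
Racah Σ t=1..1: t=1:−1/30240 = -1/30240
⇒ 3j(1 6 5; 0 -2 2)² = 16/429, sgn +1
4πI² = N·(3j₀)²·(3jₘ)² = 96/143
I = +1·√(0.671329/4π) = 0.23113338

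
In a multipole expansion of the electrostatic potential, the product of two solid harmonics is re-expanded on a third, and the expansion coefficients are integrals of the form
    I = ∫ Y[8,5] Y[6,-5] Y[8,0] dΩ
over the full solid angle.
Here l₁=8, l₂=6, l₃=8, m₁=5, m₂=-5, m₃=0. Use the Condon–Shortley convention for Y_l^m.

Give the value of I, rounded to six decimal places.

Checks pass: Σm=0; 22 even; l₃=8∈[2,14].
(2·8+1)(2·6+1)(2·8+1) = 3757
Δ: 6! 10! 6! / 23! → 1/13742520792
sum: t=0:+1/41803776000 t=1:−1/435456000 t=2:+1/39813120 t=3:−1/18662400 t=4:+1/39813120 t=5:−1/435456000 t=6:+1/41803776000 = -11/1393459200
3j²(8 6 8; 0 0 0) = Δ·Π!·Σ² = 600/96577  (sign -1)
sum: t=0:+1/2612736000 t=1:−1/6967296000 = 1/4180377600
3j²(8 6 8; 5 -5 0) = Δ·Π!·Σ² = 75/7429  (sign +1)
combine: 4πI² = 3757·600/96577·75/7429 = 45000/190969
take √, sign -1: I = -0.13693671

-0.136937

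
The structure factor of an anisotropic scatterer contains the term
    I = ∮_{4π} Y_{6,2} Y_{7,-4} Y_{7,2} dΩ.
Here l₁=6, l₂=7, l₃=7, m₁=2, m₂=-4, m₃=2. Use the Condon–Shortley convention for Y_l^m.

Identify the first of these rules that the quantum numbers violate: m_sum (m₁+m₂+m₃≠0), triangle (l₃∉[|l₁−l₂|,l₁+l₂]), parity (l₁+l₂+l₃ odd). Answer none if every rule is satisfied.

m₁+m₂+m₃ = 2 − 4 + 2 = 0  ✓
triangle: |6−7|=1 ≤ l₃=7 ≤ 6+7=13  ✓
parity: l₁+l₂+l₃ = 20 is even  ✓

none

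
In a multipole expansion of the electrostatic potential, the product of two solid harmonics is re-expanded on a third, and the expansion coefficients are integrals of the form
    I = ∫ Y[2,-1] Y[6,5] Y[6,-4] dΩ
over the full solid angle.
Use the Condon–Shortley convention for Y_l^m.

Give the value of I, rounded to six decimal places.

Rules hold: Σm=0, L=14 even, 4≤6≤8.
N = 5·13·13 = 845
Δ = 2!·2!·10!/15! = 1/90090
Racah Σ t=0..2: t=0:+1/69120 t=1:−1/14400 t=2:+1/69120 = -7/172800
⇒ 3j(2 6 6; 0 0 0)² = 14/715, sgn -1
Racah Σ t=1..2: t=1:−1/7257600 t=2:+1/725760 = 1/806400
⇒ 3j(2 6 6; -1 5 -4)² = 27/910, sgn +1
4πI² = N·(3j₀)²·(3jₘ)² = 27/55
I = -1·√(0.490909/4π) = -0.19764945

-0.197649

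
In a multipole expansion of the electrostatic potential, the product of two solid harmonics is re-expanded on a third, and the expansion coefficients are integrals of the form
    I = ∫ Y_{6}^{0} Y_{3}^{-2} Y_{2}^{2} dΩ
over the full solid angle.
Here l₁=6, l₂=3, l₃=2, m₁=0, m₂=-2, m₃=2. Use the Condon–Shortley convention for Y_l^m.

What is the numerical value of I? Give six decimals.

0.000000

l₃=2 ∉ [3,9] — triangle fails ⇒ I = 0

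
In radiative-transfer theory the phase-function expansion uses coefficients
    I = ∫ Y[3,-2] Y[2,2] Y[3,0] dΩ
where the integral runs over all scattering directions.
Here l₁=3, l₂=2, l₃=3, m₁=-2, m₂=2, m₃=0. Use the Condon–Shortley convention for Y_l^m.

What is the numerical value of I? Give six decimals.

-0.188063

Checks pass: Σm=0; 8 even; l₃=3∈[1,5].
(2·3+1)(2·2+1)(2·3+1) = 245
Δ: 2! 4! 2! / 9! → 1/3780
sum: t=0:+1/24 t=1:−1/4 t=2:+1/24 = -1/6
3j²(3 2 3; 0 0 0) = Δ·Π!·Σ² = 4/105  (sign +1)
sum: t=2:+1/24 = 1/24
3j²(3 2 3; -2 2 0) = Δ·Π!·Σ² = 1/21  (sign -1)
combine: 4πI² = 245·4/105·1/21 = 4/9
take √, sign -1: I = -0.18806319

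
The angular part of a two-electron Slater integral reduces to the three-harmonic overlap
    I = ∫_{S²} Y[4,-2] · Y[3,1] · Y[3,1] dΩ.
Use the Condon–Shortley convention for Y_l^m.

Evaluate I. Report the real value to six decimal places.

0.162193

m-sum 0 ✓  L=10 even ✓  1≤3≤7 ✓
Π(2lᵢ+1) = 9×7×7 = 441
triangle coeff Δ(4,3,3) = 1/34650
Σ_t [1,3]: t=1:−1/72 t=2:+1/16 t=3:−1/72 = 5/144
(3j)²=2/77 [(4 3 3; 0 0 0)], sign=-1
Σ_t [2,4]: t=2:+1/192 t=3:−1/36 t=4:+1/192 = -5/288
(3j)²=20/693 [(4 3 3; -2 1 1)], sign=-1
⇒ 4πI² = 40/121
I = (+1)√(40/121/(4π)) = 0.16219310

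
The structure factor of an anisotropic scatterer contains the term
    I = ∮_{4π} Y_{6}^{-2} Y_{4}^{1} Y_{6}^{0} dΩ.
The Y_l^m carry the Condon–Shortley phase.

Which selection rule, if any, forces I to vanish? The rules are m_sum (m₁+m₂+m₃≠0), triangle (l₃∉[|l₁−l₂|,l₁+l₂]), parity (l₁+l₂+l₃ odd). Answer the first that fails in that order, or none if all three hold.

m₁+m₂+m₃ = -2 + 1 + 0 = -1  ✗
triangle: |6−4|=2 ≤ l₃=6 ≤ 6+4=10
parity: l₁+l₂+l₃ = 16 is even

m_sum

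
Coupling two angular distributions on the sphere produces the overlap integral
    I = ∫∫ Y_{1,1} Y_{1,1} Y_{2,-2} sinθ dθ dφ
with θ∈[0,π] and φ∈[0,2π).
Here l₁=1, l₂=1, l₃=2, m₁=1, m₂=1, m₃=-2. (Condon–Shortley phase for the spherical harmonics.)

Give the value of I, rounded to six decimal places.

0.309019

m-sum 0 ✓  L=4 even ✓  0≤2≤2 ✓
Π(2lᵢ+1) = 3×3×5 = 45
triangle coeff Δ(1,1,2) = 1/30
Σ_t [0,0]: t=0:+1/1 = 1/1
(3j)²=2/15 [(1 1 2; 0 0 0)], sign=+1
Σ_t [0,0]: t=0:+1/4 = 1/4
(3j)²=1/5 [(1 1 2; 1 1 -2)], sign=+1
⇒ 4πI² = 6/5
I = (+1)√(6/5/(4π)) = 0.30901936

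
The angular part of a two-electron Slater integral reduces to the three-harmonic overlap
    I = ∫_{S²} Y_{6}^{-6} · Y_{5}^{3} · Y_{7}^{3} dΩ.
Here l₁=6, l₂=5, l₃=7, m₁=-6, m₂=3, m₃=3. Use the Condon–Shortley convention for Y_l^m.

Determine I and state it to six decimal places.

m-sum 0 ✓  L=18 even ✓  1≤7≤11 ✓
Π(2lᵢ+1) = 13×11×15 = 2145
triangle coeff Δ(6,5,7) = 1/174594420
Σ_t [0,4]: t=0:+1/4147200 t=1:−1/207360 t=2:+1/82944 t=3:−1/207360 t=4:+1/4147200 = 1/345600
(3j)²=420/46189 [(6 5 7; 0 0 0)], sign=-1
Σ_t [4,4]: t=4:+1/46448640 = 1/46448640
(3j)²=75/8398 [(6 5 7; -6 3 3)], sign=+1
⇒ 4πI² = 236250/1356277
I = (-1)√(236250/1356277/(4π)) = -0.11773532

-0.117735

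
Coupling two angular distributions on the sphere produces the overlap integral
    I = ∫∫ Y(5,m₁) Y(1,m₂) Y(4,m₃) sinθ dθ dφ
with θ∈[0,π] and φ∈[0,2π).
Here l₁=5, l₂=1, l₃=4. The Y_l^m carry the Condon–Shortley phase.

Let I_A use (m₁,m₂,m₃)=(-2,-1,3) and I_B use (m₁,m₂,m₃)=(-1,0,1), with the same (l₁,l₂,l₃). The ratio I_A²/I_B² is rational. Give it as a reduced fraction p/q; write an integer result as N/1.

Shared (l₁,l₂,l₃)=(5,1,4): N and (l;000)² cancel in I_A²/I_B².
A: Δ = 2!·8!·0!/11! = 1/495; Racah Σ t=0..0: t=0:+1/10080 = 1/10080; ⇒ 3j(5 1 4; -2 -1 3)² = 1/165, sgn -1
B: Δ = 2!·8!·0!/11! = 1/495; Racah Σ t=1..1: t=1:−1/720 = -1/720; ⇒ 3j(5 1 4; -1 0 1)² = 8/165, sgn +1
I_A²/I_B² = (1/165)/(8/165) = 1/8

1/8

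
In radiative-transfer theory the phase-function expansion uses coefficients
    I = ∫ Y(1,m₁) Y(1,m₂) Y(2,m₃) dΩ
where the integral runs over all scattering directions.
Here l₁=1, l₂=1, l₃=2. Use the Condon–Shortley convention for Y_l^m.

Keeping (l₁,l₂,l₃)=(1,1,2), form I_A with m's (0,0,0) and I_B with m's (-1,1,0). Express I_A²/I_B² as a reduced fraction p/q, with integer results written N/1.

4/1

Same 1,1,2: normalisation and zero-m 3j drop out of the ratio.
A: Δ: 0! 2! 2! / 5! → 1/30; sum: t=0:+1/1 = 1/1; 3j²(1 1 2; 0 0 0) = Δ·Π!·Σ² = 2/15  (sign +1)
B: Δ: 0! 2! 2! / 5! → 1/30; sum: t=0:+1/4 = 1/4; 3j²(1 1 2; -1 1 0) = Δ·Π!·Σ² = 1/30  (sign +1)
I_A²/I_B² = (2/15)/(1/30) = 4/1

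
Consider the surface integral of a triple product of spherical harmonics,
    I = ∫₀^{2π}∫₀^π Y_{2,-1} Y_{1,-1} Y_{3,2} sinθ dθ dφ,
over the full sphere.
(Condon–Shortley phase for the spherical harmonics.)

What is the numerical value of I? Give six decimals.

0.261169

Rules hold: Σm=0, L=6 even, 1≤3≤3.
N = 5·3·7 = 105
Δ = 0!·4!·2!/7! = 1/105
Racah Σ t=0..0: t=0:+1/4 = 1/4
⇒ 3j(2 1 3; 0 0 0)² = 3/35, sgn -1
Racah Σ t=0..0: t=0:+1/12 = 1/12
⇒ 3j(2 1 3; -1 -1 2)² = 2/21, sgn -1
4πI² = N·(3j₀)²·(3jₘ)² = 6/7
I = +1·√(0.857143/4π) = 0.26116903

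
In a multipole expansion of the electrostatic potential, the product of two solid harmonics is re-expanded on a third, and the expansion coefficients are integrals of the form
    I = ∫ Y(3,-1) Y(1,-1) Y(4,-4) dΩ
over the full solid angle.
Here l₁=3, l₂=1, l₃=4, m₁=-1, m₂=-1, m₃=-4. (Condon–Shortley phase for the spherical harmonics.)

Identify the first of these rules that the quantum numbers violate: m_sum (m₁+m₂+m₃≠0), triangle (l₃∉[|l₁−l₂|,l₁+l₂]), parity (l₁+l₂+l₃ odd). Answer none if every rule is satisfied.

m_sum

azimuthal sum: -1 − 1 − 4 = -6  ✗
2 ≤ 4 ≤ 4 (triangle on l)
L = 3 + 1 + 4 = 8 (even)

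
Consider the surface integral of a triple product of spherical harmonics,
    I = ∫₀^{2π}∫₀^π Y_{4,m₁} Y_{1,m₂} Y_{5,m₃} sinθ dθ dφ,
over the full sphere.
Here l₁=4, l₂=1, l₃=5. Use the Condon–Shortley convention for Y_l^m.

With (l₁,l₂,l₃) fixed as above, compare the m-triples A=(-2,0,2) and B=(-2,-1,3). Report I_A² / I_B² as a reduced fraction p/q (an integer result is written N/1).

Same 4,1,5: normalisation and zero-m 3j drop out of the ratio.
A: Δ: 0! 8! 2! / 11! → 1/495; sum: t=0:+1/1440 = 1/1440; 3j²(4 1 5; -2 0 2) = Δ·Π!·Σ² = 7/165  (sign -1)
B: Δ: 0! 8! 2! / 11! → 1/495; sum: t=0:+1/2880 = 1/2880; 3j²(4 1 5; -2 -1 3) = Δ·Π!·Σ² = 28/495  (sign +1)
I_A²/I_B² = (7/165)/(28/495) = 3/4

3/4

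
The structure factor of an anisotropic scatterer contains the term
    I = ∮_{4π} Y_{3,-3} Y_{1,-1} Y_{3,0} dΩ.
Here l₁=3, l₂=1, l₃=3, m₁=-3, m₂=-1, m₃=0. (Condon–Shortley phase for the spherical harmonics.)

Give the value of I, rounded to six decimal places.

-3 − 1 + 0 = -4 ≠ 0: azimuthal integral kills it; I = 0

0.000000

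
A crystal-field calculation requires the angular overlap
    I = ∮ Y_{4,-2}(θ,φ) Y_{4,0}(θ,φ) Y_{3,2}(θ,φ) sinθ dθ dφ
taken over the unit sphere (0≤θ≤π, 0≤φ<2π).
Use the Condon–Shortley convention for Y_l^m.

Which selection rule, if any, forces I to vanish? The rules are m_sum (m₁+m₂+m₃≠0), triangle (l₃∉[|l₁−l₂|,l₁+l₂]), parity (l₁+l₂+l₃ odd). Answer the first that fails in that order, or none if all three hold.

m₁+m₂+m₃ = -2 + 0 + 2 = 0  ✓
triangle: |4−4|=0 ≤ l₃=3 ≤ 4+4=8  ✓
parity: l₁+l₂+l₃ = 11 is odd  ✗

parity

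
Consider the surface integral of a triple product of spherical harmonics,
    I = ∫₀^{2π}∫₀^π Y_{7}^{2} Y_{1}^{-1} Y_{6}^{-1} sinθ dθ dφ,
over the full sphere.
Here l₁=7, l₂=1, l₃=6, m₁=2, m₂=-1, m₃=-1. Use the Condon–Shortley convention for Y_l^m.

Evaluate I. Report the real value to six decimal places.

Checks pass: Σm=0; 14 even; l₃=6∈[6,8].
(2·7+1)(2·1+1)(2·6+1) = 585
Δ: 2! 12! 0! / 15! → 1/1365
sum: t=1:−1/518400 = -1/518400
3j²(7 1 6; 0 0 0) = Δ·Π!·Σ² = 7/195  (sign -1)
sum: t=0:+1/1209600 = 1/1209600
3j²(7 1 6; 2 -1 -1) = Δ·Π!·Σ² = 12/455  (sign -1)
combine: 4πI² = 585·7/195·12/455 = 36/65
take √, sign +1: I = 0.20993732

0.209937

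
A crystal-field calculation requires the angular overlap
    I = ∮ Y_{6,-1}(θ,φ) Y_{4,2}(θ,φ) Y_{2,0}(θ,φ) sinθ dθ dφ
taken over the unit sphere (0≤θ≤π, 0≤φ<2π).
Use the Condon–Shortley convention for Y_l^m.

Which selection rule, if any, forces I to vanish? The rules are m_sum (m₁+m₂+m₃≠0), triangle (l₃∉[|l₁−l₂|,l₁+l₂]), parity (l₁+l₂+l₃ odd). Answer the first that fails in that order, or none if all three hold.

m_sum

Σmᵢ = 1  ✗
l₃∈[|l₁−l₂|,l₁+l₂]=[2,10], have l₃=2
Σlᵢ = 12 ⇒ even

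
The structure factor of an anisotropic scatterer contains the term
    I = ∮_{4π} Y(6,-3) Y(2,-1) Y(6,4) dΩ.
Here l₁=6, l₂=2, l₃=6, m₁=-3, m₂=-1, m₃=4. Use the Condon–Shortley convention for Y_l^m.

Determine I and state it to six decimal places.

0.179515

m-sum 0 ✓  L=14 even ✓  4≤6≤8 ✓
Π(2lᵢ+1) = 13×5×13 = 845
triangle coeff Δ(6,2,6) = 1/90090
Σ_t [0,2]: t=0:+1/69120 t=1:−1/14400 t=2:+1/69120 = -7/172800
(3j)²=14/715 [(6 2 6; 0 0 0)], sign=-1
Σ_t [0,1]: t=0:+1/725760 t=1:−1/161280 = -1/207360
(3j)²=7/286 [(6 2 6; -3 -1 4)], sign=-1
⇒ 4πI² = 49/121
I = (+1)√(49/121/(4π)) = 0.17951487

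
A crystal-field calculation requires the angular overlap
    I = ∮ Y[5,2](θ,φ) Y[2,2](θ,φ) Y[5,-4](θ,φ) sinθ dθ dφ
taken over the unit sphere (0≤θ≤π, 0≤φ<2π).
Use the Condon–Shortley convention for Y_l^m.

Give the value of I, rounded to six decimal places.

m-sum 0 ✓  L=12 even ✓  3≤5≤7 ✓
Π(2lᵢ+1) = 11×5×11 = 605
triangle coeff Δ(5,2,5) = 1/38610
Σ_t [0,2]: t=0:+1/2880 t=1:−1/576 t=2:+1/2880 = -1/960
(3j)²=10/429 [(5 2 5; 0 0 0)], sign=+1
Σ_t [2,2]: t=2:+1/20160 = 1/20160
(3j)²=12/715 [(5 2 5; 2 2 -4)], sign=-1
⇒ 4πI² = 40/169
I = (-1)√(40/169/(4π)) = -0.13724032

-0.137240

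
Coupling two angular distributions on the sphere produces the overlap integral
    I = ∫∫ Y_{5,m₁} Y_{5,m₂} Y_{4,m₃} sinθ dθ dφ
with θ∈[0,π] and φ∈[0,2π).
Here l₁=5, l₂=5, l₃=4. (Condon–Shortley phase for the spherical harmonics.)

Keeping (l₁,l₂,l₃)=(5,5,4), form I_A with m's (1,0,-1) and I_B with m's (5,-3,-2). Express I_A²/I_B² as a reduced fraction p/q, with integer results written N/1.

1/12

Shared (l₁,l₂,l₃)=(5,5,4): N and (l;000)² cancel in I_A²/I_B².
A: Δ = 6!·4!·4!/15! = 1/3153150; Racah Σ t=1..4: t=1:−1/17280 t=2:+1/1152 t=3:−1/864 t=4:+1/6912 = -7/34560; ⇒ 3j(5 5 4; 1 0 -1)² = 1/429, sgn +1
B: Δ = 6!·4!·4!/15! = 1/3153150; Racah Σ t=0..0: t=0:+1/69120 = 1/69120; ⇒ 3j(5 5 4; 5 -3 -2)² = 4/143, sgn +1
I_A²/I_B² = (1/429)/(4/143) = 1/12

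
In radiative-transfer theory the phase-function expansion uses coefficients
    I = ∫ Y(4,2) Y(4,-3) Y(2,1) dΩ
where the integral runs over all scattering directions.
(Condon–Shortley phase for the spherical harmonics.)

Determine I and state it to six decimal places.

Checks pass: Σm=0; 10 even; l₃=2∈[0,8].
(2·4+1)(2·4+1)(2·2+1) = 405
Δ: 6! 2! 2! / 11! → 1/13860
sum: t=2:+1/192 t=3:−1/36 t=4:+1/192 = -5/288
3j²(4 4 2; 0 0 0) = Δ·Π!·Σ² = 20/693  (sign -1)
sum: t=0:+1/1440 t=1:−1/240 = -1/288
3j²(4 4 2; 2 -3 1) = Δ·Π!·Σ² = 5/132  (sign +1)
combine: 4πI² = 405·20/693·5/132 = 375/847
take √, sign -1: I = -0.18770204

-0.187702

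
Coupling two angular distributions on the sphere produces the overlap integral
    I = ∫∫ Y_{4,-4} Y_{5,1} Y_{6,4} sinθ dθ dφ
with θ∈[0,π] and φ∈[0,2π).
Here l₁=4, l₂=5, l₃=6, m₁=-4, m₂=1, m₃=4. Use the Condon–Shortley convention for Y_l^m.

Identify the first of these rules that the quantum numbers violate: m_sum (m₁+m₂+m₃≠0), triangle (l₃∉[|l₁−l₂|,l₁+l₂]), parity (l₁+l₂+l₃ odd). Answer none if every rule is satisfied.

azimuthal sum: -4 + 1 + 4 = 1  ✗
1 ≤ 6 ≤ 9 (triangle on l)
L = 4 + 5 + 6 = 15 (odd)

m_sum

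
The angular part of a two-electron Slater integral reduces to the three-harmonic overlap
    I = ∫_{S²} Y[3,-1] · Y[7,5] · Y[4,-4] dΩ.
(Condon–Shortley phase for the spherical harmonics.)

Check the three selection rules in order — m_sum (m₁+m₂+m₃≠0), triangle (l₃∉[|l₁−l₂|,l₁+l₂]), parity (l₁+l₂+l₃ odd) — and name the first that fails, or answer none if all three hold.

azimuthal sum: -1 + 5 − 4 = 0  ✓
4 ≤ 4 ≤ 10 (triangle on l)  ✓
L = 3 + 7 + 4 = 14 (even)  ✓

none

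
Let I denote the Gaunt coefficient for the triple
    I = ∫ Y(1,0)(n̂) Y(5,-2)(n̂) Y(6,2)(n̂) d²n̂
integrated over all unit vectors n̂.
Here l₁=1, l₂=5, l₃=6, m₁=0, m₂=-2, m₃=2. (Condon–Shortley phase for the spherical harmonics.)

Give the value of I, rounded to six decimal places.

Checks pass: Σm=0; 12 even; l₃=6∈[4,6].
(2·1+1)(2·5+1)(2·6+1) = 429
Δ: 0! 2! 10! / 13! → 1/858
sum: t=0:+1/14400 = 1/14400
3j²(1 5 6; 0 0 0) = Δ·Π!·Σ² = 6/143  (sign +1)
sum: t=0:+1/30240 = 1/30240
3j²(1 5 6; 0 -2 2) = Δ·Π!·Σ² = 16/429  (sign +1)
combine: 4πI² = 429·6/143·16/429 = 96/143
take √, sign +1: I = 0.23113338

0.231133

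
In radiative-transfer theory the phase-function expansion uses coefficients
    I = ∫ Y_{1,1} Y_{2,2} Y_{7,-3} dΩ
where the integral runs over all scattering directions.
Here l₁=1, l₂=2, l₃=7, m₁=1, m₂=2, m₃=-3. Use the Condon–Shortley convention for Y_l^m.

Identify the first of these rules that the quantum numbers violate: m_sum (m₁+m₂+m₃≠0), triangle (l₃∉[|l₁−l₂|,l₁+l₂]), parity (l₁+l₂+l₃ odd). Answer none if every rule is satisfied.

triangle

azimuthal sum: 1 + 2 − 3 = 0  ✓
1 ≤ 7 ≤ 3 (triangle on l)  ✗
L = 1 + 2 + 7 = 10 (even)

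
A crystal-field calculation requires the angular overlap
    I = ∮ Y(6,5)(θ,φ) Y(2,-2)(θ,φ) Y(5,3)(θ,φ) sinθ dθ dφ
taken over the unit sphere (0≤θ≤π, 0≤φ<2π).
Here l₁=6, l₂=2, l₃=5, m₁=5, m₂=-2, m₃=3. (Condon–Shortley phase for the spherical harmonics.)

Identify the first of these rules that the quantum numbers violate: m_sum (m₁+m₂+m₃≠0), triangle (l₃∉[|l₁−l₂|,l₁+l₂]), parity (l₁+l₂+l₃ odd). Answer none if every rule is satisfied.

Σmᵢ = 6  ✗
l₃∈[|l₁−l₂|,l₁+l₂]=[4,8], have l₃=5
Σlᵢ = 13 ⇒ odd

m_sum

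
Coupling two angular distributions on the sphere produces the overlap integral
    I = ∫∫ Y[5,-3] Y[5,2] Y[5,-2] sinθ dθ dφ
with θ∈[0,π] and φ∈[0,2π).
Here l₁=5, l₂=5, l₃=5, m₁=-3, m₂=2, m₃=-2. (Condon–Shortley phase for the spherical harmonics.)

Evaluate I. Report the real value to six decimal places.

Σmᵢ = -3 ≠ 0, so the φ-integral vanishes; I = 0

0.000000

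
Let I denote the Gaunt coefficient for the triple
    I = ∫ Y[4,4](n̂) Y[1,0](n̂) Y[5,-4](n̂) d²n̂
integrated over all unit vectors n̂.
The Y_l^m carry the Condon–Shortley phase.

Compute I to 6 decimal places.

Checks pass: Σm=0; 10 even; l₃=5∈[3,5].
(2·4+1)(2·1+1)(2·5+1) = 297
Δ: 0! 8! 2! / 11! → 1/495
sum: t=0:+1/576 = 1/576
3j²(4 1 5; 0 0 0) = Δ·Π!·Σ² = 5/99  (sign -1)
sum: t=0:+1/40320 = 1/40320
3j²(4 1 5; 4 0 -4) = Δ·Π!·Σ² = 1/55  (sign -1)
combine: 4πI² = 297·5/99·1/55 = 3/11
take √, sign +1: I = 0.14731920

0.147319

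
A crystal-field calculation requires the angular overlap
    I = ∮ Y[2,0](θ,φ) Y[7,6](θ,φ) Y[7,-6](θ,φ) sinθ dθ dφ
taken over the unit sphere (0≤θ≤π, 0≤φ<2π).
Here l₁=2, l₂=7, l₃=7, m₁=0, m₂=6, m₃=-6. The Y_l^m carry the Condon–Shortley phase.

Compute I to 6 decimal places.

Rules hold: Σm=0, L=16 even, 5≤7≤9.
N = 5·15·15 = 1125
Δ = 2!·2!·12!/17! = 1/185640
Racah Σ t=0..2: t=0:+1/2419200 t=1:−1/518400 t=2:+1/2419200 = -1/907200
⇒ 3j(2 7 7; 0 0 0)² = 56/3315, sgn +1
Racah Σ t=1..2: t=1:−1/479001600 t=2:+1/159667200 = 1/239500800
⇒ 3j(2 7 7; 0 6 -6)² = 26/1785, sgn -1
4πI² = N·(3j₀)²·(3jₘ)² = 80/289
I = -1·√(0.276817/4π) = -0.14841956

-0.148420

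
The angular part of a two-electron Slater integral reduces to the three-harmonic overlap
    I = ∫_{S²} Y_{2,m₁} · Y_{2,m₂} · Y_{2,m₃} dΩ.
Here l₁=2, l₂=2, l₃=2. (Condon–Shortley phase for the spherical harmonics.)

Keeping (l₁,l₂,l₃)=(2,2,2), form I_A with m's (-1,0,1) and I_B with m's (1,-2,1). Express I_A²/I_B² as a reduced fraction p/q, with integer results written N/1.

1/6

Same 2,2,2: normalisation and zero-m 3j drop out of the ratio.
A: Δ: 2! 2! 2! / 7! → 1/630; sum: t=1:−1/2 t=2:+1/4 = -1/4; 3j²(2 2 2; -1 0 1) = Δ·Π!·Σ² = 1/70  (sign +1)
B: Δ: 2! 2! 2! / 7! → 1/630; sum: t=0:+1/4 = 1/4; 3j²(2 2 2; 1 -2 1) = Δ·Π!·Σ² = 3/35  (sign -1)
I_A²/I_B² = (1/70)/(3/35) = 1/6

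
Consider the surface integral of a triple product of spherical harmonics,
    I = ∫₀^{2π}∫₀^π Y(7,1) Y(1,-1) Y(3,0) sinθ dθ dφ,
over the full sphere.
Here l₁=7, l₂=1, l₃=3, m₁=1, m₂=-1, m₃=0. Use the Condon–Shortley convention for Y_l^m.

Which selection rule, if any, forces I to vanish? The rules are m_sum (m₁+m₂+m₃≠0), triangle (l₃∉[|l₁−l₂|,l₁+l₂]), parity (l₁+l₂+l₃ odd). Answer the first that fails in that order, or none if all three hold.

triangle

azimuthal sum: 1 − 1 + 0 = 0  ✓
6 ≤ 3 ≤ 8 (triangle on l)  ✗
L = 7 + 1 + 3 = 11 (odd)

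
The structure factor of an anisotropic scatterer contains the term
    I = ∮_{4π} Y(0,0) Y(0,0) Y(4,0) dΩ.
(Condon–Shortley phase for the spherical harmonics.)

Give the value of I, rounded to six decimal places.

0.000000

l₃=4 ∉ [0,0] — triangle fails ⇒ I = 0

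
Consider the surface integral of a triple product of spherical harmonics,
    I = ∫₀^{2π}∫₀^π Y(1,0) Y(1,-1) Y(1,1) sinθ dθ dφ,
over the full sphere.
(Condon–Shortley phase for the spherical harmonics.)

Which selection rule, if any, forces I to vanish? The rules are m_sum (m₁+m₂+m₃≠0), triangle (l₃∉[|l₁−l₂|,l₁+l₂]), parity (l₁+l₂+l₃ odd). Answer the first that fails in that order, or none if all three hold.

parity

azimuthal sum: 0 − 1 + 1 = 0  ✓
0 ≤ 1 ≤ 2 (triangle on l)  ✓
L = 1 + 1 + 1 = 3 (odd)  ✗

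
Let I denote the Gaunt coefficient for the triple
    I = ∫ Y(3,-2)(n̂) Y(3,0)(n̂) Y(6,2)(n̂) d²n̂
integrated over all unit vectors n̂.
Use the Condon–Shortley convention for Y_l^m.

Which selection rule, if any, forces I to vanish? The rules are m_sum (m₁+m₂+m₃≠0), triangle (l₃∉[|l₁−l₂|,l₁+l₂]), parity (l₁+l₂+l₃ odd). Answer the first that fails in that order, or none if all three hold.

Σmᵢ = 0  ✓
l₃∈[|l₁−l₂|,l₁+l₂]=[0,6], have l₃=6  ✓
Σlᵢ = 12 ⇒ even  ✓

none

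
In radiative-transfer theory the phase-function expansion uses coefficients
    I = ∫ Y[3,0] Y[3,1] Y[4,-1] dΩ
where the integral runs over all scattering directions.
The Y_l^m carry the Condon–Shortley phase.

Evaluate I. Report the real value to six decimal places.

-0.099323

Rules hold: Σm=0, L=10 even, 0≤4≤6.
N = 7·7·9 = 441
Δ = 2!·4!·4!/11! = 1/34650
Racah Σ t=0..2: t=0:+1/72 t=1:−1/16 t=2:+1/72 = -5/144
⇒ 3j(3 3 4; 0 0 0)² = 2/77, sgn -1
Racah Σ t=0..2: t=0:+1/288 t=1:−1/24 t=2:+1/48 = -5/288
⇒ 3j(3 3 4; 0 1 -1)² = 5/462, sgn +1
4πI² = N·(3j₀)²·(3jₘ)² = 15/121
I = -1·√(0.123967/4π) = -0.09932258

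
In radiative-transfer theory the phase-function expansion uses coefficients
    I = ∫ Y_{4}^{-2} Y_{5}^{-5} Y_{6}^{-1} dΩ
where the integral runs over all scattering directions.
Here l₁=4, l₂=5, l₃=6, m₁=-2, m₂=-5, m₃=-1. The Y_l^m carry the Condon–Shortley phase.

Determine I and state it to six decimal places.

0.000000

-2 − 5 − 1 = -8 ≠ 0: azimuthal integral kills it; I = 0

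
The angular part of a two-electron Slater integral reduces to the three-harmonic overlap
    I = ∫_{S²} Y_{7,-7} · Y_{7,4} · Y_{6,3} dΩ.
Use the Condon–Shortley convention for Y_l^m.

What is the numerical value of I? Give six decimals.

-0.169125

m-sum 0 ✓  L=20 even ✓  0≤6≤14 ✓
Π(2lᵢ+1) = 15×15×13 = 2925
triangle coeff Δ(7,7,6) = 1/2444321880
Σ_t [1,7]: t=1:−1/2612736000 t=2:+1/20736000 t=3:−1/1658880 t=4:+1/746496 t=5:−1/1658880 t=6:+1/20736000 t=7:−1/2612736000 = 1/4354560
(3j)²=1000/138567 [(7 7 6; 0 0 0)], sign=+1
Σ_t [8,8]: t=8:+1/1045094400 = 1/1045094400
(3j)²=11/646 [(7 7 6; -7 4 3)], sign=-1
⇒ 4πI² = 37500/104329
I = (-1)√(37500/104329/(4π)) = -0.16912514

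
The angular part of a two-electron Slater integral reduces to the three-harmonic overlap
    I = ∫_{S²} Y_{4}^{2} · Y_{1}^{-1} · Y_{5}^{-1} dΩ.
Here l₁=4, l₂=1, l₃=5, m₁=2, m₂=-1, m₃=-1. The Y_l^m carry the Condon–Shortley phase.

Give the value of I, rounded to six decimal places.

-0.120286

Rules hold: Σm=0, L=10 even, 3≤5≤5.
N = 9·3·11 = 297
Δ = 0!·8!·2!/11! = 1/495
Racah Σ t=0..0: t=0:+1/576 = 1/576
⇒ 3j(4 1 5; 0 0 0)² = 5/99, sgn -1
Racah Σ t=0..0: t=0:+1/2880 = 1/2880
⇒ 3j(4 1 5; 2 -1 -1)² = 2/165, sgn +1
4πI² = N·(3j₀)²·(3jₘ)² = 2/11
I = -1·√(0.181818/4π) = -0.12028562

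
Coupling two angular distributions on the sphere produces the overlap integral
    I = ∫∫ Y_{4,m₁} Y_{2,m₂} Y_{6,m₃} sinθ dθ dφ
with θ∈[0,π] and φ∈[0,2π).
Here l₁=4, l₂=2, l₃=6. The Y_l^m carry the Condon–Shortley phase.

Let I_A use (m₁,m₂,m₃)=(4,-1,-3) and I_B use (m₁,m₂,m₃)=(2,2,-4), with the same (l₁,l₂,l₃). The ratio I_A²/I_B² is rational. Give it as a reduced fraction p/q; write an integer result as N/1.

l's match ⇒ only the (l;m) 3-j factors differ between A and B.
A: triangle coeff Δ(4,2,6) = 1/6435; Σ_t [0,0]: t=0:+1/241920 = 1/241920; (3j)²=1/715 [(4 2 6; 4 -1 -3)], sign=-1
B: triangle coeff Δ(4,2,6) = 1/6435; Σ_t [0,0]: t=0:+1/34560 = 1/34560; (3j)²=14/429 [(4 2 6; 2 2 -4)], sign=+1
I_A²/I_B² = (1/715)/(14/429) = 3/70

3/70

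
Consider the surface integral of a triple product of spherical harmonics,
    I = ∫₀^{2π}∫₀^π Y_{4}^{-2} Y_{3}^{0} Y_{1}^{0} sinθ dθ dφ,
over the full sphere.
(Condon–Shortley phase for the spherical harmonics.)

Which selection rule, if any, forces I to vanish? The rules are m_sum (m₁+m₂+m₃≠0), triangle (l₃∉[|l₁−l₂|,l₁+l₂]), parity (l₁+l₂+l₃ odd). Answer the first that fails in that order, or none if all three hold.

m_sum

m₁+m₂+m₃ = -2 + 0 + 0 = -2  ✗
triangle: |4−3|=1 ≤ l₃=1 ≤ 4+3=7
parity: l₁+l₂+l₃ = 8 is even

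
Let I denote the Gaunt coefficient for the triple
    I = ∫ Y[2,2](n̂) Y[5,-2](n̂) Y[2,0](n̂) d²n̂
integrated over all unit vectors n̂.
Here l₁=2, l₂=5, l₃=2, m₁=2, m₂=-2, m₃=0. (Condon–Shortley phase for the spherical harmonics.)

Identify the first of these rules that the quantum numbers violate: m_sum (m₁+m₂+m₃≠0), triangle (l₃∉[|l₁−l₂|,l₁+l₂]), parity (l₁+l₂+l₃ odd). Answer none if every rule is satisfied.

azimuthal sum: 2 − 2 + 0 = 0  ✓
3 ≤ 2 ≤ 7 (triangle on l)  ✗
L = 2 + 5 + 2 = 9 (odd)

triangle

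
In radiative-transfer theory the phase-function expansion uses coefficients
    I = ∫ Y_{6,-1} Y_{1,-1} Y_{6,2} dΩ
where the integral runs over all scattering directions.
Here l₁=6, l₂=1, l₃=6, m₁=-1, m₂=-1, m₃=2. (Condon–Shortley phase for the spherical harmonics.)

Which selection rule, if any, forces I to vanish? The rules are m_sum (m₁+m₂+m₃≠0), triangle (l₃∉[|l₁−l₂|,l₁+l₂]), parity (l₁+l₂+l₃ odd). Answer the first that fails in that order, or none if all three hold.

parity

Σmᵢ = 0  ✓
l₃∈[|l₁−l₂|,l₁+l₂]=[5,7], have l₃=6  ✓
Σlᵢ = 13 ⇒ odd  ✗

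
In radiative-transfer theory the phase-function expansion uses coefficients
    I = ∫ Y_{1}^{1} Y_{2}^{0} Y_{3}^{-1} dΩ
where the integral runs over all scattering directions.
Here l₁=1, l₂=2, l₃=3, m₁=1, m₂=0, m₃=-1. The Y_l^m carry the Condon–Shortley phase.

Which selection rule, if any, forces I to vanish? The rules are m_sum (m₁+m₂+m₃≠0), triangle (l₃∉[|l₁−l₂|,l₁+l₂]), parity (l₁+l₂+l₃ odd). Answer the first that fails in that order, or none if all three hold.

none

Σmᵢ = 0  ✓
l₃∈[|l₁−l₂|,l₁+l₂]=[1,3], have l₃=3  ✓
Σlᵢ = 6 ⇒ even  ✓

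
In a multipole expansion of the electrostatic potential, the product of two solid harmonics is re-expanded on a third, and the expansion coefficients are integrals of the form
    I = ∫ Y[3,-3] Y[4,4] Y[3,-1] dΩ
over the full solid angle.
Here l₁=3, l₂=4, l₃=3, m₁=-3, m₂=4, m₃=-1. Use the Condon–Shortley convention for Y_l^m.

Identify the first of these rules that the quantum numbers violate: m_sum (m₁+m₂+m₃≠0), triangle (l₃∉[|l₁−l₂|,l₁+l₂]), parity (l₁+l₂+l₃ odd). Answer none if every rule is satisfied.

none

Σmᵢ = 0  ✓
l₃∈[|l₁−l₂|,l₁+l₂]=[1,7], have l₃=3  ✓
Σlᵢ = 10 ⇒ even  ✓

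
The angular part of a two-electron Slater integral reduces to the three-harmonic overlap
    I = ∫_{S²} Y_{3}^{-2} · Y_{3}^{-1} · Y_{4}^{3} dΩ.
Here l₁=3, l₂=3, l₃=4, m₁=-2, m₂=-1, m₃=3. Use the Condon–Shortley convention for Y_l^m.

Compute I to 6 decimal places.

Checks pass: Σm=0; 10 even; l₃=4∈[0,6].
(2·3+1)(2·3+1)(2·4+1) = 441
Δ: 2! 4! 4! / 11! → 1/34650
sum: t=0:+1/72 t=1:−1/16 t=2:+1/72 = -5/144
3j²(3 3 4; 0 0 0) = Δ·Π!·Σ² = 2/77  (sign -1)
sum: t=1:−1/144 t=2:+1/288 = -1/288
3j²(3 3 4; -2 -1 3) = Δ·Π!·Σ² = 1/99  (sign +1)
combine: 4πI² = 441·2/77·1/99 = 14/121
take √, sign -1: I = -0.09595473

-0.095955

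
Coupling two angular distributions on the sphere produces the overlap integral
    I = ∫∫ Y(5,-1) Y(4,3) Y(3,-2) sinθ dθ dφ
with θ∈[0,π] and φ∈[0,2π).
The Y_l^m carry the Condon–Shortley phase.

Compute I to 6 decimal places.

0.160929

m-sum 0 ✓  L=12 even ✓  1≤3≤9 ✓
Π(2lᵢ+1) = 11×9×7 = 693
triangle coeff Δ(5,4,3) = 1/180180
Σ_t [2,4]: t=2:+1/576 t=3:−1/144 t=4:+1/576 = -1/288
(3j)²=20/1001 [(5 4 3; 0 0 0)], sign=+1
Σ_t [5,6]: t=5:−1/1440 t=6:+1/17280 = -11/17280
(3j)²=11/468 [(5 4 3; -1 3 -2)], sign=+1
⇒ 4πI² = 55/169
I = (+1)√(55/169/(4π)) = 0.16092854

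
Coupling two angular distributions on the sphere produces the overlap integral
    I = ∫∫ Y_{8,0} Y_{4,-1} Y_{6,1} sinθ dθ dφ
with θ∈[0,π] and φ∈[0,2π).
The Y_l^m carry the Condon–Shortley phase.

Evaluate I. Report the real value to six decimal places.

0.023683

m-sum 0 ✓  L=18 even ✓  4≤6≤12 ✓
Π(2lᵢ+1) = 17×9×13 = 1989
triangle coeff Δ(8,4,6) = 1/23279256
Σ_t [2,4]: t=2:+1/1658880 t=3:−1/518400 t=4:+1/1658880 = -1/1382400
(3j)²=504/46189 [(8 4 6; 0 0 0)], sign=-1
Σ_t [1,3]: t=1:−1/7257600 t=2:+1/829440 t=3:−1/1036800 = 1/9676800
(3j)²=15/46189 [(8 4 6; 0 -1 1)], sign=-1
⇒ 4πI² = 68040/9653501
I = (+1)√(68040/9653501/(4π)) = 0.02368290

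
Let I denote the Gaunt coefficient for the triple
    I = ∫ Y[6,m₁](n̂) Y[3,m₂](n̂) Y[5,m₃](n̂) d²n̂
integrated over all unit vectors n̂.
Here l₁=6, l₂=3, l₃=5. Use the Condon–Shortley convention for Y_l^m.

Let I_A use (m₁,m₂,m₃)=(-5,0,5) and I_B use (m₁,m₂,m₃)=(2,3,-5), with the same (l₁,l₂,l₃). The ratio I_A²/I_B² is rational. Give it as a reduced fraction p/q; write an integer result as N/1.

l's match ⇒ only the (l;m) 3-j factors differ between A and B.
A: triangle coeff Δ(6,3,5) = 1/675675; Σ_t [3,3]: t=3:−1/483840 = -1/483840; (3j)²=3/91 [(6 3 5; -5 0 5)], sign=-1
B: triangle coeff Δ(6,3,5) = 1/675675; Σ_t [4,4]: t=4:+1/1935360 = 1/1935360; (3j)²=1/1001 [(6 3 5; 2 3 -5)], sign=+1
I_A²/I_B² = (3/91)/(1/1001) = 33/1

33/1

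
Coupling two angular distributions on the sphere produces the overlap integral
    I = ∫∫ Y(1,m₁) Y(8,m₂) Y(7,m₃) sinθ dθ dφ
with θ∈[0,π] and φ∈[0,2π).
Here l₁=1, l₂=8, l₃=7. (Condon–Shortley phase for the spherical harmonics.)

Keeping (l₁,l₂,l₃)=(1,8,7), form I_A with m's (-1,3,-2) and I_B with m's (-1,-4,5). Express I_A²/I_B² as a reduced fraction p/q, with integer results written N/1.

Same 1,8,7: normalisation and zero-m 3j drop out of the ratio.
A: Δ: 2! 0! 14! / 17! → 1/2040; sum: t=2:+1/87091200 = 1/87091200; 3j²(1 8 7; -1 3 -2) = Δ·Π!·Σ² = 11/408  (sign -1)
B: Δ: 2! 0! 14! / 17! → 1/2040; sum: t=2:+1/1916006400 = 1/1916006400; 3j²(1 8 7; -1 -4 5) = Δ·Π!·Σ² = 1/340  (sign +1)
I_A²/I_B² = (11/408)/(1/340) = 55/6

55/6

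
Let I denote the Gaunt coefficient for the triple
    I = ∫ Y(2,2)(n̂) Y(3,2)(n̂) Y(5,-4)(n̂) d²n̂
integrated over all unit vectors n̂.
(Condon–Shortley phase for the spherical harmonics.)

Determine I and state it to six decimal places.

0.268967

Checks pass: Σm=0; 10 even; l₃=5∈[1,5].
(2·2+1)(2·3+1)(2·5+1) = 385
Δ: 0! 4! 6! / 11! → 1/2310
sum: t=0:+1/144 = 1/144
3j²(2 3 5; 0 0 0) = Δ·Π!·Σ² = 10/231  (sign -1)
sum: t=0:+1/2880 = 1/2880
3j²(2 3 5; 2 2 -4) = Δ·Π!·Σ² = 3/55  (sign -1)
combine: 4πI² = 385·10/231·3/55 = 10/11
take √, sign +1: I = 0.26896683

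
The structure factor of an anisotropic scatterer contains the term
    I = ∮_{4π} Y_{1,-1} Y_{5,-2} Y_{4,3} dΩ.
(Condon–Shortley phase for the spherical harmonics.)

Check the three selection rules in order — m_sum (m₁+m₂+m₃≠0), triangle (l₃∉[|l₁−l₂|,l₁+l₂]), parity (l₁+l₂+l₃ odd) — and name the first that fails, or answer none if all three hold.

none

m₁+m₂+m₃ = -1 − 2 + 3 = 0  ✓
triangle: |1−5|=4 ≤ l₃=4 ≤ 1+5=6  ✓
parity: l₁+l₂+l₃ = 10 is even  ✓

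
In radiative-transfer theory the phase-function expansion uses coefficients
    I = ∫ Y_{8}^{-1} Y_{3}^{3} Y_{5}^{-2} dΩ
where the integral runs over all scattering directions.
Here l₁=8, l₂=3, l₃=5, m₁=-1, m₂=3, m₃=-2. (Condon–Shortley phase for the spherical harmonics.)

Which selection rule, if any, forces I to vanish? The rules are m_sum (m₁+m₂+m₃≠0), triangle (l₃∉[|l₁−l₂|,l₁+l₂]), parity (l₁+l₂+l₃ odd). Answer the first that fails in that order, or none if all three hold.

m₁+m₂+m₃ = -1 + 3 − 2 = 0  ✓
triangle: |8−3|=5 ≤ l₃=5 ≤ 8+3=11  ✓
parity: l₁+l₂+l₃ = 16 is even  ✓

none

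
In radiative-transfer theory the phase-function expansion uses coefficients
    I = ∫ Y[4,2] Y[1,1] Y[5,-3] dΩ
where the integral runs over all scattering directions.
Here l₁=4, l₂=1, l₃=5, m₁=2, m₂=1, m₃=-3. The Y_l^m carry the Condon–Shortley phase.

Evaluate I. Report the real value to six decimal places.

-0.259847

m-sum 0 ✓  L=10 even ✓  3≤5≤5 ✓
Π(2lᵢ+1) = 9×3×11 = 297
triangle coeff Δ(4,1,5) = 1/495
Σ_t [0,0]: t=0:+1/576 = 1/576
(3j)²=5/99 [(4 1 5; 0 0 0)], sign=-1
Σ_t [0,0]: t=0:+1/2880 = 1/2880
(3j)²=28/495 [(4 1 5; 2 1 -3)], sign=+1
⇒ 4πI² = 28/33
I = (-1)√(28/33/(4π)) = -0.25984664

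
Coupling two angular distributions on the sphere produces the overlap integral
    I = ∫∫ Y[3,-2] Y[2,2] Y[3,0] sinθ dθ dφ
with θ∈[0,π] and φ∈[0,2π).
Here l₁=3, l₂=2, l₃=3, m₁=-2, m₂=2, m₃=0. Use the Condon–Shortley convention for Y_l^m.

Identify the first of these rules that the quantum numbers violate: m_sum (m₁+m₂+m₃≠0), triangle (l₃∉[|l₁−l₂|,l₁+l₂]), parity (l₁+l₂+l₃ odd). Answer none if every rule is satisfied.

azimuthal sum: -2 + 2 + 0 = 0  ✓
1 ≤ 3 ≤ 5 (triangle on l)  ✓
L = 3 + 2 + 3 = 8 (even)  ✓

none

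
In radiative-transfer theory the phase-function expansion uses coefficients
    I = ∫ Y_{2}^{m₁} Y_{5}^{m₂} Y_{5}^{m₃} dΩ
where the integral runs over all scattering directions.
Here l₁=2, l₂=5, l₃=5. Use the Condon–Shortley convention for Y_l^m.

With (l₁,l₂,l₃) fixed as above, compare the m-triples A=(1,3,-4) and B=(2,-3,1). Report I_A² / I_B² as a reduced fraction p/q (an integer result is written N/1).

Shared (l₁,l₂,l₃)=(2,5,5): N and (l;000)² cancel in I_A²/I_B².
A: Δ = 2!·2!·8!/13! = 1/38610; Racah Σ t=0..1: t=0:+1/80640 t=1:−1/10080 = -1/11520; ⇒ 3j(2 5 5; 1 3 -4)² = 49/1430, sgn +1
B: Δ = 2!·2!·8!/13! = 1/38610; Racah Σ t=0..0: t=0:+1/5760 = 1/5760; ⇒ 3j(2 5 5; 2 -3 1)² = 56/2145, sgn +1
I_A²/I_B² = (49/1430)/(56/2145) = 21/16

21/16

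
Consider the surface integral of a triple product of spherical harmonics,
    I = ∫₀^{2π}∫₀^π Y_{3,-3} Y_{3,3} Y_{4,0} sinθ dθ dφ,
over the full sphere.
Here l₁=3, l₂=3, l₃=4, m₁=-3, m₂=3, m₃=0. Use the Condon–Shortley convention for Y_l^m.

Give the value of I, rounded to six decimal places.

-0.076935

Checks pass: Σm=0; 10 even; l₃=4∈[0,6].
(2·3+1)(2·3+1)(2·4+1) = 441
Δ: 2! 4! 4! / 11! → 1/34650
sum: t=0:+1/72 t=1:−1/16 t=2:+1/72 = -5/144
3j²(3 3 4; 0 0 0) = Δ·Π!·Σ² = 2/77  (sign -1)
sum: t=2:+1/1152 = 1/1152
3j²(3 3 4; -3 3 0) = Δ·Π!·Σ² = 1/154  (sign +1)
combine: 4πI² = 441·2/77·1/154 = 9/121
take √, sign -1: I = -0.07693494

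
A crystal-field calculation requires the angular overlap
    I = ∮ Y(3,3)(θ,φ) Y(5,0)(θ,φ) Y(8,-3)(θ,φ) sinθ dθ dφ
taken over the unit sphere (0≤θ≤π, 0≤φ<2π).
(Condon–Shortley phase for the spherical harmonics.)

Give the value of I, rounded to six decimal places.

Checks pass: Σm=0; 16 even; l₃=8∈[2,8].
(2·3+1)(2·5+1)(2·8+1) = 1309
Δ: 0! 6! 10! / 17! → 1/136136
sum: t=0:+1/518400 = 1/518400
3j²(3 5 8; 0 0 0) = Δ·Π!·Σ² = 56/2431  (sign +1)
sum: t=0:+1/10368000 = 1/10368000
3j²(3 5 8; 3 0 -3) = Δ·Π!·Σ² = 3/884  (sign -1)
combine: 4πI² = 1309·56/2431·3/884 = 294/2873
take √, sign -1: I = -0.09024038

-0.090240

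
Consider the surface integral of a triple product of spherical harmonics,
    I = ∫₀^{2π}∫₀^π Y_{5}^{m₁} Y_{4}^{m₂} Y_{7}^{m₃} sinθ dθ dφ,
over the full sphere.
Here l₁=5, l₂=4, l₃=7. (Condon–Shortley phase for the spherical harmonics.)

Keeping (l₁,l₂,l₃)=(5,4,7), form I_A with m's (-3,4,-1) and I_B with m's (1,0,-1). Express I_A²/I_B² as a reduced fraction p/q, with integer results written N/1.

l's match ⇒ only the (l;m) 3-j factors differ between A and B.
A: triangle coeff Δ(5,4,7) = 1/6126120; Σ_t [2,2]: t=2:+1/2073600 = 1/2073600; (3j)²=392/109395 [(5 4 7; -3 4 -1)], sign=+1
B: triangle coeff Δ(5,4,7) = 1/6126120; Σ_t [0,2]: t=0:+1/55296 t=1:−1/25920 t=2:+1/138240 = -11/829440; (3j)²=11/1326 [(5 4 7; 1 0 -1)], sign=-1
I_A²/I_B² = (392/109395)/(11/1326) = 784/1815

784/1815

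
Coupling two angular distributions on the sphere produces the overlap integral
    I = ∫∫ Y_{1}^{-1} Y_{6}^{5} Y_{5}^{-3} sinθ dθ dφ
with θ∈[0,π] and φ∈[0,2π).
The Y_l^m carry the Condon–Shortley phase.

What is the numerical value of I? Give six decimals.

Σmᵢ = 1 ≠ 0, so the φ-integral vanishes; I = 0

0.000000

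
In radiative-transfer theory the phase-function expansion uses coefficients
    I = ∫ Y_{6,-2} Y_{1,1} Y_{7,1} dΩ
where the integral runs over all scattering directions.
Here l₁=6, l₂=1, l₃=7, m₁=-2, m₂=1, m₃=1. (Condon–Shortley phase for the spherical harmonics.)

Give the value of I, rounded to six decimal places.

Checks pass: Σm=0; 14 even; l₃=7∈[5,7].
(2·6+1)(2·1+1)(2·7+1) = 585
Δ: 0! 12! 2! / 15! → 1/1365
sum: t=0:+1/518400 = 1/518400
3j²(6 1 7; 0 0 0) = Δ·Π!·Σ² = 7/195  (sign -1)
sum: t=0:+1/1935360 = 1/1935360
3j²(6 1 7; -2 1 1) = Δ·Π!·Σ² = 1/91  (sign +1)
combine: 4πI² = 585·7/195·1/91 = 3/13
take √, sign -1: I = -0.13551395

-0.135514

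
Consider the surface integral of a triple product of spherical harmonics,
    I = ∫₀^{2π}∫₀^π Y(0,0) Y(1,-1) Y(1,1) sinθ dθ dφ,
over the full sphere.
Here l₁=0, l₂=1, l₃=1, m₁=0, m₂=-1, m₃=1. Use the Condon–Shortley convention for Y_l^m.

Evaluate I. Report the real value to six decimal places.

-0.282095

m-sum 0 ✓  L=2 even ✓  1≤1≤1 ✓
Π(2lᵢ+1) = 1×3×3 = 9
triangle coeff Δ(0,1,1) = 1/3
Σ_t [0,0]: t=0:+1/1 = 1/1
(3j)²=1/3 [(0 1 1; 0 0 0)], sign=-1
Σ_t [0,0]: t=0:+1/2 = 1/2
(3j)²=1/3 [(0 1 1; 0 -1 1)], sign=+1
⇒ 4πI² = 1/1
I = (-1)√(1/1/(4π)) = -0.28209479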